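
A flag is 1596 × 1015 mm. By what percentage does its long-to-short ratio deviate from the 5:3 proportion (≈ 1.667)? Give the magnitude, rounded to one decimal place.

Ratio = 1596 / 1015 ≈ 1.5724.
Ideal 5:3 ≈ 1.6667. |1.5724 − 1.6667| / 1.6667 ≈ 5.66% → 5.7%.

5.7%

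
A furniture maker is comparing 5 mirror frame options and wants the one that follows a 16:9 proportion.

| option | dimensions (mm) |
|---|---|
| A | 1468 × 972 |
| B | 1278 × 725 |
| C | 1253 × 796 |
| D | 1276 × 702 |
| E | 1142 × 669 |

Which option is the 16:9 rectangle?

B

Ratios (long/short): A ≈ 1.510; B ≈ 1.763; C ≈ 1.574; D ≈ 1.818; E ≈ 1.707.
16:9 ≈ 1.778; option B is nearest (Δ 0.015).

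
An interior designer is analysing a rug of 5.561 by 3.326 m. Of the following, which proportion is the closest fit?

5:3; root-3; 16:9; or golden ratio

5.561/3.326 ≈ 1.672. Nearest candidates are 5:3 (1.667, off by 0.005) and golden ratio (1.618, off by 0.054).

5:3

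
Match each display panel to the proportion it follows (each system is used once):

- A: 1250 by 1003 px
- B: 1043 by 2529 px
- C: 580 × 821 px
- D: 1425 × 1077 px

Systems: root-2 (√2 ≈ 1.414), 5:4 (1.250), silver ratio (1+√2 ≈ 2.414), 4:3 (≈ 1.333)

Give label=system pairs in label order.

A = 1250/1003 ≈ 1.246 → 5:4 (1.250)
B = 2529/1043 ≈ 2.425 → silver ratio (2.414)
C = 821/580 ≈ 1.416 → root-2 (1.414)
D = 1425/1077 ≈ 1.323 → 4:3 (1.333)

A=5:4, B=silver ratio, C=root-2, D=4:3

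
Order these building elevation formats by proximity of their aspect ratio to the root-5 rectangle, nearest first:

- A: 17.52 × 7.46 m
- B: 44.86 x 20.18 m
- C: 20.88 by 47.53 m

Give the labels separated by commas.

A: 17.52/7.46 ≈ 2.349 → |2.349 − 2.236| = 0.113
B: 44.86/20.18 ≈ 2.223 → |2.223 − 2.236| = 0.013
C: 47.53/20.88 ≈ 2.276 → |2.276 − 2.236| = 0.040

B, C, A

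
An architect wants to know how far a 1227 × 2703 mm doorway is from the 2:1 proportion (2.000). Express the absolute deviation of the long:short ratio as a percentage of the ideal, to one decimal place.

Ratio = 2703 / 1227 ≈ 2.2029.
Ideal 2:1 = 2.0000. |2.2029 − 2.0000| / 2.0000 ≈ 10.15% → 10.1%.

10.1%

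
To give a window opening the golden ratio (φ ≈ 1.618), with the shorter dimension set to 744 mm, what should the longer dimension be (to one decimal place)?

1203.8 mm

golden ratio ≈ 1.61803.
Longer side = 744 × 1.61803 ≈ 1203.814 → 1203.8 mm.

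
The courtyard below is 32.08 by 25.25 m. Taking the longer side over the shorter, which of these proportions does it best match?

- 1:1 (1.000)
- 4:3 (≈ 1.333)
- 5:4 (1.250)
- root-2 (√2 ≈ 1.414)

5:4

32.08/25.25 ≈ 1.270. Nearest candidates are 5:4 (1.250, off by 0.020) and 4:3 (1.333, off by 0.063).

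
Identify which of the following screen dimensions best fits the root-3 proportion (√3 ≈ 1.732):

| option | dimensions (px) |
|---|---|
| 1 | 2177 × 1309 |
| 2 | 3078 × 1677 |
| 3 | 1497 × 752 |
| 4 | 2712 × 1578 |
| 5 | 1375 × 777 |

Ratios (long/short): 1 ≈ 1.663; 2 ≈ 1.835; 3 ≈ 1.991; 4 ≈ 1.719; 5 ≈ 1.770.
root-3 ≈ 1.732; option 4 is nearest (Δ 0.013).

4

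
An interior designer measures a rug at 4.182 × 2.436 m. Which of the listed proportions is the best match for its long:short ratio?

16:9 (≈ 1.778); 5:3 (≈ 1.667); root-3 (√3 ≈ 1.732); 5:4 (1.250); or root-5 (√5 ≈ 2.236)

root-3

Ratio = 4.182 / 2.436 ≈ 1.717.
Distances: 16:9 1.778 (Δ 0.061); 5:3 1.667 (Δ 0.050); root-3 1.732 (Δ 0.015); 5:4 1.250 (Δ 0.467); root-5 2.236 (Δ 0.519).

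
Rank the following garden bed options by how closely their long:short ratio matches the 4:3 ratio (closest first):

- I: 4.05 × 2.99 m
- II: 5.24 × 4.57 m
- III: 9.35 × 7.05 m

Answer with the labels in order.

III, I, II

I: 4.05/2.99 ≈ 1.355 → |1.355 − 1.333| = 0.022
II: 5.24/4.57 ≈ 1.147 → |1.147 − 1.333| = 0.186
III: 9.35/7.05 ≈ 1.326 → |1.326 − 1.333| = 0.007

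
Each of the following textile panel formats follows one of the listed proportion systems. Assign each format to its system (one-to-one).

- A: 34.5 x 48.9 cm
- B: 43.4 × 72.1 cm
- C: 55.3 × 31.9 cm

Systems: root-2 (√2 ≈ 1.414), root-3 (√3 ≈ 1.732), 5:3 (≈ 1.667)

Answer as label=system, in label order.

A=root-2, B=5:3, C=root-3

A = 48.9/34.5 ≈ 1.417 → root-2 (1.414)
B = 72.1/43.4 ≈ 1.661 → 5:3 (1.667)
C = 55.3/31.9 ≈ 1.734 → root-3 (1.732)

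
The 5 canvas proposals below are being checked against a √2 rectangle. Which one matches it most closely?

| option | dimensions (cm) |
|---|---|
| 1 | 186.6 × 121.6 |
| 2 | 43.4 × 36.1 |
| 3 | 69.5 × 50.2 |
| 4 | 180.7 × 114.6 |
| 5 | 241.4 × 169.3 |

Target root-2 ≈ 1.414.
1: 1.535 (Δ0.121)  2: 1.202 (Δ0.212)  3: 1.384 (Δ0.030)  4: 1.577 (Δ0.163)  5: 1.426 (Δ0.012)

5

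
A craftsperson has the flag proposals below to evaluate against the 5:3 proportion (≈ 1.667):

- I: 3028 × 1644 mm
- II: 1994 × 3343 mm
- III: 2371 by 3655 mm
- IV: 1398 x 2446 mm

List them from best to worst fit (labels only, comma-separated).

II, IV, III, I

Ratios: I = 3028 / 1644 ≈ 1.842; II = 3343 / 1994 ≈ 1.677; III = 3655 / 2371 ≈ 1.542; IV = 2446 / 1398 ≈ 1.750.
|Δ from 1.667|: I 0.175; II 0.010; III 0.125; IV 0.083.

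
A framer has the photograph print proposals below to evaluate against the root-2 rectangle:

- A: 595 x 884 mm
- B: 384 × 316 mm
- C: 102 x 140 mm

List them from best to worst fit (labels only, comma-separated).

Ratios: A = 884 / 595 ≈ 1.486; B = 384 / 316 ≈ 1.215; C = 140 / 102 ≈ 1.373.
|Δ from 1.414|: A 0.072; B 0.199; C 0.041.

C, A, B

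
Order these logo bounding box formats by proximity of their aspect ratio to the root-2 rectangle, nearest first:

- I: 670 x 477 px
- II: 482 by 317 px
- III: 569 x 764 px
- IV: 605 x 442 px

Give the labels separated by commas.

I: 670/477 ≈ 1.405 → |1.405 − 1.414| = 0.009
II: 482/317 ≈ 1.521 → |1.521 − 1.414| = 0.107
III: 764/569 ≈ 1.343 → |1.343 − 1.414| = 0.071
IV: 605/442 ≈ 1.369 → |1.369 − 1.414| = 0.045

I, IV, III, II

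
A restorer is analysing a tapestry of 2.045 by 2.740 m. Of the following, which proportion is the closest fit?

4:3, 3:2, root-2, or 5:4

Ratio = 2.740 / 2.045 ≈ 1.340.
Distances: 4:3 1.333 (Δ 0.007); 3:2 1.500 (Δ 0.160); root-2 1.414 (Δ 0.074); 5:4 1.250 (Δ 0.090).

4:3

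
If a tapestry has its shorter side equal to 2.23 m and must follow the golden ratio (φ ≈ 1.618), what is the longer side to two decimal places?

3.61 m

golden ratio ≈ 1.61803.
Longer side = 2.23 × 1.61803 ≈ 3.6082 → 3.61 m.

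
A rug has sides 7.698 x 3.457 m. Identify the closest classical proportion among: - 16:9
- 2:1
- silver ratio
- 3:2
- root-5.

root-5

7.698/3.457 ≈ 2.227. Nearest candidates are root-5 (2.236, off by 0.009) and silver ratio (2.414, off by 0.187).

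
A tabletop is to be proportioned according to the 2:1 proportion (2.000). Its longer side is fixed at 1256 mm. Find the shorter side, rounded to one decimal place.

628.0 mm

2:1 = 2.00000.
Shorter side = 1256 ÷ 2.00000 ≈ 628.000 → 628.0 mm.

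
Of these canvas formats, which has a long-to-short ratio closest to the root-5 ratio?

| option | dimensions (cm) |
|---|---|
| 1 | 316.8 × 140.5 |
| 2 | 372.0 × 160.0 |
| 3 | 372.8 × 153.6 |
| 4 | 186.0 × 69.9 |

1

Target root-5 ≈ 2.236.
1: 2.255 (Δ0.019)  2: 2.325 (Δ0.089)  3: 2.427 (Δ0.191)  4: 2.661 (Δ0.425)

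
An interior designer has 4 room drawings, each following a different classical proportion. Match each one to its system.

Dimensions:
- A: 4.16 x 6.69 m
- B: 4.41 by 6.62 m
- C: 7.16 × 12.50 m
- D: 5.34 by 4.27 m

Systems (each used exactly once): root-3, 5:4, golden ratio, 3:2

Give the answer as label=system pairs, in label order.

Ratios: A ≈ 1.608; B ≈ 1.501; C ≈ 1.746; D ≈ 1.251.
Targets: root-3 ≈ 1.732; 5:4 ≈ 1.250; golden ratio ≈ 1.618; 3:2 ≈ 1.500.

A=golden ratio, B=3:2, C=root-3, D=5:4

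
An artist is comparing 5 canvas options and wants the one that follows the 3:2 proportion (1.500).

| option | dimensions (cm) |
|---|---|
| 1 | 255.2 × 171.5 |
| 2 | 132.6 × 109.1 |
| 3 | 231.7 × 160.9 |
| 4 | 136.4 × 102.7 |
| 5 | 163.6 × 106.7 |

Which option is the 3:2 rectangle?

Target 3:2 ≈ 1.500.
1: 1.488 (Δ0.012)  2: 1.215 (Δ0.285)  3: 1.440 (Δ0.060)  4: 1.328 (Δ0.172)  5: 1.533 (Δ0.033)

1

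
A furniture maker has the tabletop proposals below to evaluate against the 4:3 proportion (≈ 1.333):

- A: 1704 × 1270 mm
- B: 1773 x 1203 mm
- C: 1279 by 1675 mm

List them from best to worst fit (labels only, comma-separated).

Ratios: A = 1704 / 1270 ≈ 1.342; B = 1773 / 1203 ≈ 1.474; C = 1675 / 1279 ≈ 1.310.
|Δ from 1.333|: A 0.009; B 0.141; C 0.023.

A, C, B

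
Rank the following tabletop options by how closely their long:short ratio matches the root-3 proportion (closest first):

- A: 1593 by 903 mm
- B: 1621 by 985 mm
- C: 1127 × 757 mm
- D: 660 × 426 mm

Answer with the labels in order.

Ratios: A = 1593 / 903 ≈ 1.764; B = 1621 / 985 ≈ 1.646; C = 1127 / 757 ≈ 1.489; D = 660 / 426 ≈ 1.549.
|Δ from 1.732|: A 0.032; B 0.086; C 0.243; D 0.183.

A, B, D, C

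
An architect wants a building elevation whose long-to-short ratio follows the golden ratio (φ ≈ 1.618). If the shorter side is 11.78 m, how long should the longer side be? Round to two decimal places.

golden ratio ≈ 1.61803.
Longer side = 11.78 × 1.61803 ≈ 19.0604 → 19.06 m.

19.06 m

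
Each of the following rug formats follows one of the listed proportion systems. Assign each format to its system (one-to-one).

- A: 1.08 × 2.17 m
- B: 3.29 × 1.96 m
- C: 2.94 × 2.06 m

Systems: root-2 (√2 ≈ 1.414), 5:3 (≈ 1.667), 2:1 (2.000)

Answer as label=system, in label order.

A = 2.17/1.08 ≈ 2.009 → 2:1 (2.000)
B = 3.29/1.96 ≈ 1.679 → 5:3 (1.667)
C = 2.94/2.06 ≈ 1.427 → root-2 (1.414)

A=2:1, B=5:3, C=root-2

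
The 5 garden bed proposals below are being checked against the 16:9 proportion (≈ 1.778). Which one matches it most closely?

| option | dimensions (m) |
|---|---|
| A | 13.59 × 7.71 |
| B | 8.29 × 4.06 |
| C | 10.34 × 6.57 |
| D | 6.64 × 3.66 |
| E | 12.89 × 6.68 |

A

Target 16:9 ≈ 1.778.
A: 1.763 (Δ0.015)  B: 2.042 (Δ0.264)  C: 1.574 (Δ0.204)  D: 1.814 (Δ0.036)  E: 1.930 (Δ0.152)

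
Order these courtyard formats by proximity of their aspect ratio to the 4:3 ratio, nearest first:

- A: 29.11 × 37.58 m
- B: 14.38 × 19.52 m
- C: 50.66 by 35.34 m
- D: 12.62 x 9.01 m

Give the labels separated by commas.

B, A, D, C

Ratios: A = 37.58 / 29.11 ≈ 1.291; B = 19.52 / 14.38 ≈ 1.357; C = 50.66 / 35.34 ≈ 1.434; D = 12.62 / 9.01 ≈ 1.401.
|Δ from 1.333|: A 0.042; B 0.024; C 0.101; D 0.068.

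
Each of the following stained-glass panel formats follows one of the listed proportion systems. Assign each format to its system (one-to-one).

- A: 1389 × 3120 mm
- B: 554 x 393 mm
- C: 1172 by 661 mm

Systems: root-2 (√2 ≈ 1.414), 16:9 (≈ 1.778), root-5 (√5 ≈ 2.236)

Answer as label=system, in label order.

A = 3120/1389 ≈ 2.246 → root-5 (2.236)
B = 554/393 ≈ 1.410 → root-2 (1.414)
C = 1172/661 ≈ 1.773 → 16:9 (1.778)

A=root-5, B=root-2, C=16:9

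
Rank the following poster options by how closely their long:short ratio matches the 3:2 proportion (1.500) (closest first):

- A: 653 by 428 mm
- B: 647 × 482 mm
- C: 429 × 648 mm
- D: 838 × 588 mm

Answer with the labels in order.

C, A, D, B

Ratios: A = 653 / 428 ≈ 1.526; B = 647 / 482 ≈ 1.342; C = 648 / 429 ≈ 1.510; D = 838 / 588 ≈ 1.425.
|Δ from 1.500|: A 0.026; B 0.158; C 0.010; D 0.075.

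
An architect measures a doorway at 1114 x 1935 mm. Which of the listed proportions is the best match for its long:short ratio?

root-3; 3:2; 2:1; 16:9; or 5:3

root-3

Ratio = 1935 / 1114 ≈ 1.737.
Distances: root-3 1.732 (Δ 0.005); 3:2 1.500 (Δ 0.237); 2:1 2.000 (Δ 0.263); 16:9 1.778 (Δ 0.041); 5:3 1.667 (Δ 0.070).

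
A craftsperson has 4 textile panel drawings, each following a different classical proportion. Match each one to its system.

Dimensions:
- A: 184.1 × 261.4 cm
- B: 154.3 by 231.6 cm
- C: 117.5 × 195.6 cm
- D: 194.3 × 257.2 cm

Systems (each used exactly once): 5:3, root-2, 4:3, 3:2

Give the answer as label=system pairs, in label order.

A=root-2, B=3:2, C=5:3, D=4:3

A = 261.4/184.1 ≈ 1.420 → root-2 (1.414)
B = 231.6/154.3 ≈ 1.501 → 3:2 (1.500)
C = 195.6/117.5 ≈ 1.665 → 5:3 (1.667)
D = 257.2/194.3 ≈ 1.324 → 4:3 (1.333)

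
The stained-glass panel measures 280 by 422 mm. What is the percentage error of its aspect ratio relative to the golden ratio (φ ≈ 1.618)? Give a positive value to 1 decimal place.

6.9%

Ratio = 422 / 280 ≈ 1.5071.
Ideal golden ratio ≈ 1.6180. |1.5071 − 1.6180| / 1.6180 ≈ 6.85% → 6.9%.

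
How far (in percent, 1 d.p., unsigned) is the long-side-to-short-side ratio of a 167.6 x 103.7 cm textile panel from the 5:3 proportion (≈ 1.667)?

3.0%

Ratio = 167.6 / 103.7 ≈ 1.6162.
Ideal 5:3 ≈ 1.6667. |1.6162 − 1.6667| / 1.6667 ≈ 3.03% → 3.0%.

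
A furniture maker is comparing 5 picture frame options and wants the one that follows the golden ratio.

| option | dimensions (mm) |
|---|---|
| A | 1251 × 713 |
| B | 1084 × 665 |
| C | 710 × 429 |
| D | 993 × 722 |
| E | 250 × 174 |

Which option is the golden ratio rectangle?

B

Target golden ratio ≈ 1.618.
A: 1.755 (Δ0.137)  B: 1.630 (Δ0.012)  C: 1.655 (Δ0.037)  D: 1.375 (Δ0.243)  E: 1.437 (Δ0.181)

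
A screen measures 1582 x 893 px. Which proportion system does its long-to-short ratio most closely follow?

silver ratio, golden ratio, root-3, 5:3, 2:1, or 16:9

16:9

1582/893 ≈ 1.772. Nearest candidates are 16:9 (1.778, off by 0.006) and root-3 (1.732, off by 0.040).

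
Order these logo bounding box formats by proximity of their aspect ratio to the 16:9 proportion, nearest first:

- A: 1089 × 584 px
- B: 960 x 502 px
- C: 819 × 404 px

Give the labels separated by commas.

A, B, C

A: 1089/584 ≈ 1.865 → |1.865 − 1.778| = 0.087
B: 960/502 ≈ 1.912 → |1.912 − 1.778| = 0.134
C: 819/404 ≈ 2.027 → |2.027 − 1.778| = 0.249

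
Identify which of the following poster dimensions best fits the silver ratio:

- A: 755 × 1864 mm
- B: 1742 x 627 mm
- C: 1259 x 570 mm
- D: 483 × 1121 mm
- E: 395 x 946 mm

E

Ratios (long/short): A ≈ 2.469; B ≈ 2.778; C ≈ 2.209; D ≈ 2.321; E ≈ 2.395.
silver ratio ≈ 2.414; option E is nearest (Δ 0.019).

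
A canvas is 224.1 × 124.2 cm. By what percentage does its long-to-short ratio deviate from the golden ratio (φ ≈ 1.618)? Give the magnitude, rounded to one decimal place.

Ratio = 224.1 / 124.2 ≈ 1.8043.
Ideal golden ratio ≈ 1.6180. |1.8043 − 1.6180| / 1.6180 ≈ 11.51% → 11.5%.

11.5%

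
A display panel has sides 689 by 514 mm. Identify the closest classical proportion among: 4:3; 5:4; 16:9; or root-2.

Ratio = 689 / 514 ≈ 1.340.
Distances: 4:3 1.333 (Δ 0.007); 5:4 1.250 (Δ 0.090); 16:9 1.778 (Δ 0.438); root-2 1.414 (Δ 0.074).

4:3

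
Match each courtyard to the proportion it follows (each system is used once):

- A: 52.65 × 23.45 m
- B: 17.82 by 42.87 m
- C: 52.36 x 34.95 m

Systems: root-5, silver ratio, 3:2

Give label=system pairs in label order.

Ratios: A ≈ 2.245; B ≈ 2.406; C ≈ 1.498.
Targets: root-5 ≈ 2.236; silver ratio ≈ 2.414; 3:2 ≈ 1.500.

A=root-5, B=silver ratio, C=3:2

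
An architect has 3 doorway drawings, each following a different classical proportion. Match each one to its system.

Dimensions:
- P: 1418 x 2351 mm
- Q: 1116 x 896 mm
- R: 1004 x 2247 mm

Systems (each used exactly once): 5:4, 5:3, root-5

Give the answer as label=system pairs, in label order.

P=5:3, Q=5:4, R=root-5

Ratios: P ≈ 1.658; Q ≈ 1.246; R ≈ 2.238.
Targets: 5:4 ≈ 1.250; 5:3 ≈ 1.667; root-5 ≈ 2.236.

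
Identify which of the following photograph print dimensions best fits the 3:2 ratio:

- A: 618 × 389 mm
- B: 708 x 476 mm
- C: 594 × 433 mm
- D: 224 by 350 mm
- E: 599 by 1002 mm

Target 3:2 ≈ 1.500.
A: 1.589 (Δ0.089)  B: 1.487 (Δ0.013)  C: 1.372 (Δ0.128)  D: 1.562 (Δ0.062)  E: 1.673 (Δ0.173)

B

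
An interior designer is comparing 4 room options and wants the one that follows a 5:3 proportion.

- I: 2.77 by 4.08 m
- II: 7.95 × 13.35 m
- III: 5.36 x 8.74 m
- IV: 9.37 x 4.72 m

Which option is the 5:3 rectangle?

II

Ratios (long/short): I ≈ 1.473; II ≈ 1.679; III ≈ 1.631; IV ≈ 1.985.
5:3 ≈ 1.667; option II is nearest (Δ 0.012).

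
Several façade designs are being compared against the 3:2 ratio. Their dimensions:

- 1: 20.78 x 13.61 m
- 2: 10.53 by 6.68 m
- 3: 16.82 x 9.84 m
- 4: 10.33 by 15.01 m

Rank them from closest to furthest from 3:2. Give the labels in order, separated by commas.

1: 20.78/13.61 ≈ 1.527 → |1.527 − 1.500| = 0.027
2: 10.53/6.68 ≈ 1.576 → |1.576 − 1.500| = 0.076
3: 16.82/9.84 ≈ 1.709 → |1.709 − 1.500| = 0.209
4: 15.01/10.33 ≈ 1.453 → |1.453 − 1.500| = 0.047

1, 4, 2, 3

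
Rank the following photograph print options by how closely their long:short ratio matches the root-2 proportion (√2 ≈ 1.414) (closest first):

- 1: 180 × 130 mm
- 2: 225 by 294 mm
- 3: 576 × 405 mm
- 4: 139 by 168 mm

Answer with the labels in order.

3, 1, 2, 4

Ratios: 1 = 180 / 130 ≈ 1.385; 2 = 294 / 225 ≈ 1.307; 3 = 576 / 405 ≈ 1.422; 4 = 168 / 139 ≈ 1.209.
|Δ from 1.414|: 1 0.029; 2 0.107; 3 0.008; 4 0.205.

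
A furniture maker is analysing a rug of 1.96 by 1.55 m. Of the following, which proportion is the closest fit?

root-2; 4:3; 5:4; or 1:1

1.96/1.55 ≈ 1.265. Nearest candidates are 5:4 (1.250, off by 0.015) and 4:3 (1.333, off by 0.068).

5:4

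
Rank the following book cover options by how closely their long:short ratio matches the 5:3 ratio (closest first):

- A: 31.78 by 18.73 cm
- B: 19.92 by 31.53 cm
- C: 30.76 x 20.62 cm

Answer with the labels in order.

A, B, C

Ratios: A = 31.78 / 18.73 ≈ 1.697; B = 31.53 / 19.92 ≈ 1.583; C = 30.76 / 20.62 ≈ 1.492.
|Δ from 1.667|: A 0.030; B 0.084; C 0.175.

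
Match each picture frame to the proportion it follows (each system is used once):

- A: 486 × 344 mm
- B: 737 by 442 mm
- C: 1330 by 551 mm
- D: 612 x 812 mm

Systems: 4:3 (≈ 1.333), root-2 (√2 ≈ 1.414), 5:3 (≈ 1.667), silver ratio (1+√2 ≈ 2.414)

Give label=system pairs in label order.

Ratios: A ≈ 1.413; B ≈ 1.667; C ≈ 2.414; D ≈ 1.327.
Targets: 4:3 ≈ 1.333; root-2 ≈ 1.414; 5:3 ≈ 1.667; silver ratio ≈ 2.414.

A=root-2, B=5:3, C=silver ratio, D=4:3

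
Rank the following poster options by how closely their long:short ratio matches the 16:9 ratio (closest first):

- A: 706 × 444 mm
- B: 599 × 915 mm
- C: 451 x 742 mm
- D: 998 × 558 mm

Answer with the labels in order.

D, C, A, B

A: 706/444 ≈ 1.590 → |1.590 − 1.778| = 0.188
B: 915/599 ≈ 1.528 → |1.528 − 1.778| = 0.250
C: 742/451 ≈ 1.645 → |1.645 − 1.778| = 0.133
D: 998/558 ≈ 1.789 → |1.789 − 1.778| = 0.011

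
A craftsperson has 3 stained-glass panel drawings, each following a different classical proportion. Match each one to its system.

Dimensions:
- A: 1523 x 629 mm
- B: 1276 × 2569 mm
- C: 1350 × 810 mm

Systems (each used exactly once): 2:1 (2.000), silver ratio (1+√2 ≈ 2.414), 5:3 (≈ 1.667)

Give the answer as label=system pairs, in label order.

A=silver ratio, B=2:1, C=5:3

Ratios: A ≈ 2.421; B ≈ 2.013; C ≈ 1.667.
Targets: 2:1 ≈ 2.000; silver ratio ≈ 2.414; 5:3 ≈ 1.667.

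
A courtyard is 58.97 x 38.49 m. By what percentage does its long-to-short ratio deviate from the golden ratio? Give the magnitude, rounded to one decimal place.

Ratio = 58.97 / 38.49 ≈ 1.5321.
Ideal golden ratio ≈ 1.6180. |1.5321 − 1.6180| / 1.6180 ≈ 5.31% → 5.3%.

5.3%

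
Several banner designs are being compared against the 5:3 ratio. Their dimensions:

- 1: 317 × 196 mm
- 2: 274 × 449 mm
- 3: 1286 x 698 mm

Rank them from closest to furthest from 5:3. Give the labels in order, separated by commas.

2, 1, 3

Ratios: 1 = 317 / 196 ≈ 1.617; 2 = 449 / 274 ≈ 1.639; 3 = 1286 / 698 ≈ 1.842.
|Δ from 1.667|: 1 0.050; 2 0.028; 3 0.175.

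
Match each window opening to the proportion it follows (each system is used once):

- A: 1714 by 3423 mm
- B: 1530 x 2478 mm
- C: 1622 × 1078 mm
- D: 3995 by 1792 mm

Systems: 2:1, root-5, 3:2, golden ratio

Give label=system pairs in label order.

A = 3423/1714 ≈ 1.997 → 2:1 (2.000)
B = 2478/1530 ≈ 1.620 → golden ratio (1.618)
C = 1622/1078 ≈ 1.505 → 3:2 (1.500)
D = 3995/1792 ≈ 2.229 → root-5 (2.236)

A=2:1, B=golden ratio, C=3:2, D=root-5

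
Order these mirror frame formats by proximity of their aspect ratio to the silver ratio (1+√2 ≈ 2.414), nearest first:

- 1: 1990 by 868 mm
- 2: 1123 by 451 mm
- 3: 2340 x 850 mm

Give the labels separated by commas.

2, 1, 3

Ratios: 1 = 1990 / 868 ≈ 2.293; 2 = 1123 / 451 ≈ 2.490; 3 = 2340 / 850 ≈ 2.753.
|Δ from 2.414|: 1 0.121; 2 0.076; 3 0.339.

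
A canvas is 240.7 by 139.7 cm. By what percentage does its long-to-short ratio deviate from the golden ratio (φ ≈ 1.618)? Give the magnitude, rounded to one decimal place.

Ratio = 240.7 / 139.7 ≈ 1.7230.
Ideal golden ratio ≈ 1.6180. |1.7230 − 1.6180| / 1.6180 ≈ 6.49% → 6.5%.

6.5%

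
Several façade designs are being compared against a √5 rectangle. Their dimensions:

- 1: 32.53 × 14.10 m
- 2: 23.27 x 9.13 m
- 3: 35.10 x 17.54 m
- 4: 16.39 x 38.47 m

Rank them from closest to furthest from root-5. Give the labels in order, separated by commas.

1: 32.53/14.10 ≈ 2.307 → |2.307 − 2.236| = 0.071
2: 23.27/9.13 ≈ 2.549 → |2.549 − 2.236| = 0.313
3: 35.10/17.54 ≈ 2.001 → |2.001 − 2.236| = 0.235
4: 38.47/16.39 ≈ 2.347 → |2.347 − 2.236| = 0.111

1, 4, 3, 2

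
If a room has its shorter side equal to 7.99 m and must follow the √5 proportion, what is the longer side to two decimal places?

root-5 ≈ 2.23607.
Longer side = 7.99 × 2.23607 ≈ 17.8662 → 17.87 m.

17.87 m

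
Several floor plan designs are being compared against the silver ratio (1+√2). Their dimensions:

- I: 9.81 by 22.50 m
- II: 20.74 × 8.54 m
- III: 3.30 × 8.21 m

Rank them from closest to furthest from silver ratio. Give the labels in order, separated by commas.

I: 22.50/9.81 ≈ 2.294 → |2.294 − 2.414| = 0.120
II: 20.74/8.54 ≈ 2.429 → |2.429 − 2.414| = 0.015
III: 8.21/3.30 ≈ 2.488 → |2.488 − 2.414| = 0.074

II, III, I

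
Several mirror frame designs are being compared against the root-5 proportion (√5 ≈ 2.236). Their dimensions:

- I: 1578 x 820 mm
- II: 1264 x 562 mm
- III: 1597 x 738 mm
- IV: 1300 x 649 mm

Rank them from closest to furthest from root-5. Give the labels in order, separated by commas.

II, III, IV, I

I: 1578/820 ≈ 1.924 → |1.924 − 2.236| = 0.312
II: 1264/562 ≈ 2.249 → |2.249 − 2.236| = 0.013
III: 1597/738 ≈ 2.164 → |2.164 − 2.236| = 0.072
IV: 1300/649 ≈ 2.003 → |2.003 − 2.236| = 0.233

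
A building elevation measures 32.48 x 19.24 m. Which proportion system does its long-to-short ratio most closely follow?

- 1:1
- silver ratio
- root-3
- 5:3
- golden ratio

5:3

Ratio = 32.48 / 19.24 ≈ 1.688.
Distances: 1:1 1.000 (Δ 0.688); silver ratio 2.414 (Δ 0.726); root-3 1.732 (Δ 0.044); 5:3 1.667 (Δ 0.021); golden ratio 1.618 (Δ 0.070).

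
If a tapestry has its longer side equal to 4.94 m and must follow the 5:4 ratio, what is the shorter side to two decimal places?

3.95 m

5:4 = 1.25000.
Shorter side = 4.94 ÷ 1.25000 ≈ 3.9520 → 3.95 m.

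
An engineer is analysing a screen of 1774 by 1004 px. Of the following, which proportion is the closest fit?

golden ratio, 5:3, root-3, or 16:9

16:9

Ratio = 1774 / 1004 ≈ 1.767.
Distances: golden ratio 1.618 (Δ 0.149); 5:3 1.667 (Δ 0.100); root-3 1.732 (Δ 0.035); 16:9 1.778 (Δ 0.011).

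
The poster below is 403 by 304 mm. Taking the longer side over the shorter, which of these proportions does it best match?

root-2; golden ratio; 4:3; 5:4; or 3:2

4:3

403/304 ≈ 1.326. Nearest candidates are 4:3 (1.333, off by 0.007) and 5:4 (1.250, off by 0.076).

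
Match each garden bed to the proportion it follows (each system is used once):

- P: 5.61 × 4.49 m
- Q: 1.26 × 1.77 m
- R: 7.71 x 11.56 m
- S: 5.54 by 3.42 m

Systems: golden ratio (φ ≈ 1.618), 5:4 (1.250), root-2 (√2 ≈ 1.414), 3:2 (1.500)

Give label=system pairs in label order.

P=5:4, Q=root-2, R=3:2, S=golden ratio

P = 5.61/4.49 ≈ 1.249 → 5:4 (1.250)
Q = 1.77/1.26 ≈ 1.405 → root-2 (1.414)
R = 11.56/7.71 ≈ 1.499 → 3:2 (1.500)
S = 5.54/3.42 ≈ 1.620 → golden ratio (1.618)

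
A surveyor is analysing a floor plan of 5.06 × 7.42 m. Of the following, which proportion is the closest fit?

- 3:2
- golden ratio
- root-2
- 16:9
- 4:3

Ratio = 7.42 / 5.06 ≈ 1.466.
Distances: 3:2 1.500 (Δ 0.034); golden ratio 1.618 (Δ 0.152); root-2 1.414 (Δ 0.052); 16:9 1.778 (Δ 0.312); 4:3 1.333 (Δ 0.133).

3:2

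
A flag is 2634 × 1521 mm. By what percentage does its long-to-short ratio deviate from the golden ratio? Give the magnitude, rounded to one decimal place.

Ratio = 2634 / 1521 ≈ 1.7318.
Ideal golden ratio ≈ 1.6180. |1.7318 − 1.6180| / 1.6180 ≈ 7.03% → 7.0%.

7.0%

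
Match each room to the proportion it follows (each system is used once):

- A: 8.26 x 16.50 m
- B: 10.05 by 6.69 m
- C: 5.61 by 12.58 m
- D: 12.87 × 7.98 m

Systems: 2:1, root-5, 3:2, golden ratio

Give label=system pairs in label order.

A = 16.50/8.26 ≈ 1.998 → 2:1 (2.000)
B = 10.05/6.69 ≈ 1.502 → 3:2 (1.500)
C = 12.58/5.61 ≈ 2.242 → root-5 (2.236)
D = 12.87/7.98 ≈ 1.613 → golden ratio (1.618)

A=2:1, B=3:2, C=root-5, D=golden ratio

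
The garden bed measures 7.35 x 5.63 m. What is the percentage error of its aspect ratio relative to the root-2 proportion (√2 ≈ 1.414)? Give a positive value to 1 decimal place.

7.7%

Ratio = 7.35 / 5.63 ≈ 1.3055.
Ideal root-2 ≈ 1.4142. |1.3055 − 1.4142| / 1.4142 ≈ 7.69% → 7.7%.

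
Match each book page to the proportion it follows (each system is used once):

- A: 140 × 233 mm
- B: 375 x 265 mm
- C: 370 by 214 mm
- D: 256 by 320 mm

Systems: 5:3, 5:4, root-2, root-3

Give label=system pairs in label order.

A=5:3, B=root-2, C=root-3, D=5:4

A = 233/140 ≈ 1.664 → 5:3 (1.667)
B = 375/265 ≈ 1.415 → root-2 (1.414)
C = 370/214 ≈ 1.729 → root-3 (1.732)
D = 320/256 ≈ 1.250 → 5:4 (1.250)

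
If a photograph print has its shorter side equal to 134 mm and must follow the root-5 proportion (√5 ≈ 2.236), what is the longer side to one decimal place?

299.6 mm

root-5 ≈ 2.23607.
Longer side = 134 × 2.23607 ≈ 299.633 → 299.6 mm.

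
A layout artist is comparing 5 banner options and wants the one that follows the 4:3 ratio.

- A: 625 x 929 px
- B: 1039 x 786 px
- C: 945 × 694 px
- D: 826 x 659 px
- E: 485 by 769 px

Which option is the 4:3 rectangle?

Ratios (long/short): A ≈ 1.486; B ≈ 1.322; C ≈ 1.362; D ≈ 1.253; E ≈ 1.586.
4:3 ≈ 1.333; option B is nearest (Δ 0.011).

B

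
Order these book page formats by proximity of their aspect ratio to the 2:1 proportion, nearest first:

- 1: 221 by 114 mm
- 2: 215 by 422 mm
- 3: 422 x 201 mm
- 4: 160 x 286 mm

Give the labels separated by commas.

1: 221/114 ≈ 1.939 → |1.939 − 2.000| = 0.061
2: 422/215 ≈ 1.963 → |1.963 − 2.000| = 0.037
3: 422/201 ≈ 2.100 → |2.100 − 2.000| = 0.100
4: 286/160 ≈ 1.788 → |1.788 − 2.000| = 0.212

2, 1, 3, 4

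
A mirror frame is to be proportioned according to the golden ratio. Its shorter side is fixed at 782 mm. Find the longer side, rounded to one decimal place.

1265.3 mm

golden ratio ≈ 1.61803.
Longer side = 782 × 1.61803 ≈ 1265.299 → 1265.3 mm.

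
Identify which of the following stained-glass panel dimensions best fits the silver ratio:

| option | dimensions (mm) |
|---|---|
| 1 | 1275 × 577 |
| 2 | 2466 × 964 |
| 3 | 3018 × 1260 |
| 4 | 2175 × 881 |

3

Ratios (long/short): 1 ≈ 2.210; 2 ≈ 2.558; 3 ≈ 2.395; 4 ≈ 2.469.
silver ratio ≈ 2.414; option 3 is nearest (Δ 0.019).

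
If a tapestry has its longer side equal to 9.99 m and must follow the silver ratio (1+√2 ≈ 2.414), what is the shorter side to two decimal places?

silver ratio ≈ 2.41421.
Shorter side = 9.99 ÷ 2.41421 ≈ 4.1380 → 4.14 m.

4.14 m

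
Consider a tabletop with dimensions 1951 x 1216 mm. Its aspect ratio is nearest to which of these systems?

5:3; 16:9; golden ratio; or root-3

1951/1216 ≈ 1.604. Nearest candidates are golden ratio (1.618, off by 0.014) and 5:3 (1.667, off by 0.063).

golden ratio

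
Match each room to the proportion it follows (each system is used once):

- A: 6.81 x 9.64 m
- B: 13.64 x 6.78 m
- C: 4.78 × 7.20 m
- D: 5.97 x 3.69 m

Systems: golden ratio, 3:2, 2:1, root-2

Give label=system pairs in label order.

Ratios: A ≈ 1.416; B ≈ 2.012; C ≈ 1.506; D ≈ 1.618.
Targets: golden ratio ≈ 1.618; 3:2 ≈ 1.500; 2:1 ≈ 2.000; root-2 ≈ 1.414.

A=root-2, B=2:1, C=3:2, D=golden ratio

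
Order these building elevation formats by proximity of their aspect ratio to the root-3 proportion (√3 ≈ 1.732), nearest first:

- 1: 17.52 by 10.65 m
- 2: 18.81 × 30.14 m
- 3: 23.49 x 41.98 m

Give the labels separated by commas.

Ratios: 1 = 17.52 / 10.65 ≈ 1.645; 2 = 30.14 / 18.81 ≈ 1.602; 3 = 41.98 / 23.49 ≈ 1.787.
|Δ from 1.732|: 1 0.087; 2 0.130; 3 0.055.

3, 1, 2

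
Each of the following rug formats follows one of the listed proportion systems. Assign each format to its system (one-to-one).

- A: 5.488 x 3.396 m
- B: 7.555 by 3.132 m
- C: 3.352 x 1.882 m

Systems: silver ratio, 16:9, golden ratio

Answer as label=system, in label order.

A = 5.488/3.396 ≈ 1.616 → golden ratio (1.618)
B = 7.555/3.132 ≈ 2.412 → silver ratio (2.414)
C = 3.352/1.882 ≈ 1.781 → 16:9 (1.778)

A=golden ratio, B=silver ratio, C=16:9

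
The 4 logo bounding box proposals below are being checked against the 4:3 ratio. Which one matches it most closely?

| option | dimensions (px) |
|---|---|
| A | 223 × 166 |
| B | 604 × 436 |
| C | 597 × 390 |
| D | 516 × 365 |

Target 4:3 ≈ 1.333.
A: 1.343 (Δ0.010)  B: 1.385 (Δ0.052)  C: 1.531 (Δ0.198)  D: 1.414 (Δ0.081)

A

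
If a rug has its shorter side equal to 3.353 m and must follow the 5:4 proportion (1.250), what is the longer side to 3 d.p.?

5:4 = 1.25000.
Longer side = 3.353 × 1.25000 ≈ 4.19125 → 4.191 m.

4.191 m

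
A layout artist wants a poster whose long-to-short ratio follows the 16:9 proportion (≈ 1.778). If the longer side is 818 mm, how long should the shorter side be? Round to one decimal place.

16:9 ≈ 1.77778.
Shorter side = 818 ÷ 1.77778 ≈ 460.124 → 460.1 mm.

460.1 mm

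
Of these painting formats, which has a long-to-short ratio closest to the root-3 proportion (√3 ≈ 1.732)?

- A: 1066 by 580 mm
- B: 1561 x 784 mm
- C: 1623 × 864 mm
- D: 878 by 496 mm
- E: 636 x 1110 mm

Target root-3 ≈ 1.732.
A: 1.838 (Δ0.106)  B: 1.991 (Δ0.259)  C: 1.878 (Δ0.146)  D: 1.770 (Δ0.038)  E: 1.745 (Δ0.013)

E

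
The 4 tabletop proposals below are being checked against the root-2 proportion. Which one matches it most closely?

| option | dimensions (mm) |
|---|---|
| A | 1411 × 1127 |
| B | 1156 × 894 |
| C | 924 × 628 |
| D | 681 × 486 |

D

Ratios (long/short): A ≈ 1.252; B ≈ 1.293; C ≈ 1.471; D ≈ 1.401.
root-2 ≈ 1.414; option D is nearest (Δ 0.013).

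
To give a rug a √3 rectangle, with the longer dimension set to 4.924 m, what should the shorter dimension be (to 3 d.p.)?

root-3 ≈ 1.73205.
Shorter side = 4.924 ÷ 1.73205 ≈ 2.84287 → 2.843 m.

2.843 m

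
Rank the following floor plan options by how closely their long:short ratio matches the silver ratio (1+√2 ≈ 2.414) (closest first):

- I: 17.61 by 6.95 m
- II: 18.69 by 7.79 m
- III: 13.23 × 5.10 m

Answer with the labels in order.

I: 17.61/6.95 ≈ 2.534 → |2.534 − 2.414| = 0.120
II: 18.69/7.79 ≈ 2.399 → |2.399 − 2.414| = 0.015
III: 13.23/5.10 ≈ 2.594 → |2.594 − 2.414| = 0.180

II, I, III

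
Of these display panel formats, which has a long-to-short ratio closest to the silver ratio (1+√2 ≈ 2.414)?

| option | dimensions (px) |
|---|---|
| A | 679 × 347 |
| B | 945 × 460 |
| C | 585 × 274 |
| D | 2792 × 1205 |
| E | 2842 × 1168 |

Ratios (long/short): A ≈ 1.957; B ≈ 2.054; C ≈ 2.135; D ≈ 2.317; E ≈ 2.433.
silver ratio ≈ 2.414; option E is nearest (Δ 0.019).

E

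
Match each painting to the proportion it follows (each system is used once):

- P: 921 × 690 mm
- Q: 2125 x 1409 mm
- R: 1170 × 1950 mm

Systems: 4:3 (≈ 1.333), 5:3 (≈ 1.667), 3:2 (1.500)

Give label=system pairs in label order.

P=4:3, Q=3:2, R=5:3

Ratios: P ≈ 1.335; Q ≈ 1.508; R ≈ 1.667.
Targets: 4:3 ≈ 1.333; 5:3 ≈ 1.667; 3:2 ≈ 1.500.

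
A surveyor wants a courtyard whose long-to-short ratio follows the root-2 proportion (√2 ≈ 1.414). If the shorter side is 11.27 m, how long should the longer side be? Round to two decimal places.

15.94 m

root-2 ≈ 1.41421.
Longer side = 11.27 × 1.41421 ≈ 15.9381 → 15.94 m.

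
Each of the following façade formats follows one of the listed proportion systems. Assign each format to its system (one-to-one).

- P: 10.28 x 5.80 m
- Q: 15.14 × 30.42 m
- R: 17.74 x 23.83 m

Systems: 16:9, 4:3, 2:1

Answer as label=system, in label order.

Ratios: P ≈ 1.772; Q ≈ 2.009; R ≈ 1.343.
Targets: 16:9 ≈ 1.778; 4:3 ≈ 1.333; 2:1 ≈ 2.000.

P=16:9, Q=2:1, R=4:3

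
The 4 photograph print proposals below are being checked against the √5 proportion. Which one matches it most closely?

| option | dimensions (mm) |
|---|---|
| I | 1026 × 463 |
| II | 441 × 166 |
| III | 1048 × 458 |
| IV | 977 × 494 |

I

Ratios (long/short): I ≈ 2.216; II ≈ 2.657; III ≈ 2.288; IV ≈ 1.978.
root-5 ≈ 2.236; option I is nearest (Δ 0.020).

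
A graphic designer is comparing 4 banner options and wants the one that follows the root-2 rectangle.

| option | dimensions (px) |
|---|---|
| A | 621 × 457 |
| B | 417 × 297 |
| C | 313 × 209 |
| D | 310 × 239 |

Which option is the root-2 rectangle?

B

Ratios (long/short): A ≈ 1.359; B ≈ 1.404; C ≈ 1.498; D ≈ 1.297.
root-2 ≈ 1.414; option B is nearest (Δ 0.010).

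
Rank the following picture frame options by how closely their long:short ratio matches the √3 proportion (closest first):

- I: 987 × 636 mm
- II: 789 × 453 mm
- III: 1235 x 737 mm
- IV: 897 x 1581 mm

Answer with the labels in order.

Ratios: I = 987 / 636 ≈ 1.552; II = 789 / 453 ≈ 1.742; III = 1235 / 737 ≈ 1.676; IV = 1581 / 897 ≈ 1.763.
|Δ from 1.732|: I 0.180; II 0.010; III 0.056; IV 0.031.

II, IV, III, I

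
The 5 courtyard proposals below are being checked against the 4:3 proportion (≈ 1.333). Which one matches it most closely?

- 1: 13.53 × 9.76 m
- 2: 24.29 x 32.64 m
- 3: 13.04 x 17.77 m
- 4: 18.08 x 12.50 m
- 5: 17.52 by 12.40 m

2

Target 4:3 ≈ 1.333.
1: 1.386 (Δ0.053)  2: 1.344 (Δ0.011)  3: 1.363 (Δ0.030)  4: 1.446 (Δ0.113)  5: 1.413 (Δ0.080)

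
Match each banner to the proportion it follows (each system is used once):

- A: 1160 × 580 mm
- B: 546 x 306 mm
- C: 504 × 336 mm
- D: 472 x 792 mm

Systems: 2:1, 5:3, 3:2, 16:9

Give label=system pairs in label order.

A = 1160/580 ≈ 2.000 → 2:1 (2.000)
B = 546/306 ≈ 1.784 → 16:9 (1.778)
C = 504/336 ≈ 1.500 → 3:2 (1.500)
D = 792/472 ≈ 1.678 → 5:3 (1.667)

A=2:1, B=16:9, C=3:2, D=5:3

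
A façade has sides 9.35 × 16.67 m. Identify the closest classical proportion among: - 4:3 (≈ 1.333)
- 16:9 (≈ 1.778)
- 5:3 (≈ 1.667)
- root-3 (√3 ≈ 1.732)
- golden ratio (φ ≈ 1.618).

16:9

Ratio = 16.67 / 9.35 ≈ 1.783.
Distances: 4:3 1.333 (Δ 0.450); 16:9 1.778 (Δ 0.005); 5:3 1.667 (Δ 0.116); root-3 1.732 (Δ 0.051); golden ratio 1.618 (Δ 0.165).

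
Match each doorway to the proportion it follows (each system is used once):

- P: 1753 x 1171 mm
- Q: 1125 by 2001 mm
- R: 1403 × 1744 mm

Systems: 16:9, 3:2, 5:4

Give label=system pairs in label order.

P=3:2, Q=16:9, R=5:4

Ratios: P ≈ 1.497; Q ≈ 1.779; R ≈ 1.243.
Targets: 16:9 ≈ 1.778; 3:2 ≈ 1.500; 5:4 ≈ 1.250.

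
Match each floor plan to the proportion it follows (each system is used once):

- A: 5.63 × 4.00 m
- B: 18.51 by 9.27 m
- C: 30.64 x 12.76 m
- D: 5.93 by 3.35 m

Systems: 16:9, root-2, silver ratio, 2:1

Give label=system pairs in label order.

A=root-2, B=2:1, C=silver ratio, D=16:9

Ratios: A ≈ 1.407; B ≈ 1.997; C ≈ 2.401; D ≈ 1.770.
Targets: 16:9 ≈ 1.778; root-2 ≈ 1.414; silver ratio ≈ 2.414; 2:1 ≈ 2.000.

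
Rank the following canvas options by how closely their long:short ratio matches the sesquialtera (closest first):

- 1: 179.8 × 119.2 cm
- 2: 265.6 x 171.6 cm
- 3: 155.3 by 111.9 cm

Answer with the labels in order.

1, 2, 3

1: 179.8/119.2 ≈ 1.508 → |1.508 − 1.500| = 0.008
2: 265.6/171.6 ≈ 1.548 → |1.548 − 1.500| = 0.048
3: 155.3/111.9 ≈ 1.388 → |1.388 − 1.500| = 0.112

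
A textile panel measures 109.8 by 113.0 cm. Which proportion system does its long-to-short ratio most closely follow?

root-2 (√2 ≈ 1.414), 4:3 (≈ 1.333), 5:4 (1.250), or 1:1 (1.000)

1:1

Ratio = 113.0 / 109.8 ≈ 1.029.
Distances: root-2 1.414 (Δ 0.385); 4:3 1.333 (Δ 0.304); 5:4 1.250 (Δ 0.221); 1:1 1.000 (Δ 0.029).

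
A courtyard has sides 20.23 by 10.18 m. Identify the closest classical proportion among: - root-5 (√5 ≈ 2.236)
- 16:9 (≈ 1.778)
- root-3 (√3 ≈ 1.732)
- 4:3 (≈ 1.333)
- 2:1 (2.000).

2:1

Ratio = 20.23 / 10.18 ≈ 1.987.
Distances: root-5 2.236 (Δ 0.249); 16:9 1.778 (Δ 0.209); root-3 1.732 (Δ 0.255); 4:3 1.333 (Δ 0.654); 2:1 2.000 (Δ 0.013).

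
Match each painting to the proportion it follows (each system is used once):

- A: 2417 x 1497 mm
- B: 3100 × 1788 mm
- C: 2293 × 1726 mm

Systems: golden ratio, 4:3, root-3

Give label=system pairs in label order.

Ratios: A ≈ 1.615; B ≈ 1.734; C ≈ 1.329.
Targets: golden ratio ≈ 1.618; 4:3 ≈ 1.333; root-3 ≈ 1.732.

A=golden ratio, B=root-3, C=4:3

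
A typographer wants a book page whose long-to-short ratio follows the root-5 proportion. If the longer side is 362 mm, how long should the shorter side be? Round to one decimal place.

root-5 ≈ 2.23607.
Shorter side = 362 ÷ 2.23607 ≈ 161.891 → 161.9 mm.

161.9 mm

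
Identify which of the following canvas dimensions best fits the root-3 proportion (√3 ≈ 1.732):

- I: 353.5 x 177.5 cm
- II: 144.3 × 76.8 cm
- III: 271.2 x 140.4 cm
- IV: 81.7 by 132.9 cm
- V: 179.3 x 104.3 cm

V

Target root-3 ≈ 1.732.
I: 1.992 (Δ0.260)  II: 1.879 (Δ0.147)  III: 1.932 (Δ0.200)  IV: 1.627 (Δ0.105)  V: 1.719 (Δ0.013)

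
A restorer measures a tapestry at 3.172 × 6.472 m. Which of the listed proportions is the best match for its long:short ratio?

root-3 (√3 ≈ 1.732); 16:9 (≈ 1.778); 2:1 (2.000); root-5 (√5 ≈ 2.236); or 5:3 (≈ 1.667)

2:1

6.472/3.172 ≈ 2.040. Nearest candidates are 2:1 (2.000, off by 0.040) and root-5 (2.236, off by 0.196).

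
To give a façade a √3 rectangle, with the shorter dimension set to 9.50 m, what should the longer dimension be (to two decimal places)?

16.45 m

root-3 ≈ 1.73205.
Longer side = 9.50 × 1.73205 ≈ 16.4545 → 16.45 m.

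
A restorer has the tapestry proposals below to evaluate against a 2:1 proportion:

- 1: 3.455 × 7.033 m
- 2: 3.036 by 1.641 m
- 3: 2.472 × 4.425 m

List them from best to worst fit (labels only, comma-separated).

1, 2, 3

1: 7.033/3.455 ≈ 2.036 → |2.036 − 2.000| = 0.036
2: 3.036/1.641 ≈ 1.850 → |1.850 − 2.000| = 0.150
3: 4.425/2.472 ≈ 1.790 → |1.790 − 2.000| = 0.210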